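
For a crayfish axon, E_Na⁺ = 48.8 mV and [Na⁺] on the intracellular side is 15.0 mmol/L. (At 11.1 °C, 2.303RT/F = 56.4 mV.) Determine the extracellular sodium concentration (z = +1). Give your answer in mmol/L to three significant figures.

110 mmol/L

Nernst: E = (56.4/1) · log₁₀([out]/[in]), so log₁₀([out]/[in]) = 48.8 × 1 / 56.4 = 0.8652.
[out]/[in] = 10^(0.8652) = 7.332.
[out] = 7.332 × 15.0 = 110 mmol/L.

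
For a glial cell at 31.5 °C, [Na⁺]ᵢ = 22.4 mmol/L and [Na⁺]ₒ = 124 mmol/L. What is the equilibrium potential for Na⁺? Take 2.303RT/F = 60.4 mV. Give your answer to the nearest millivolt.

E = (60.4/z) · log₁₀([Na⁺]_out/[Na⁺]_in) with z = +1.
= (60.4/1) · log₁₀(124/22.4) = 60.40 · log₁₀(5.536)
= 60.40 · (0.7432) = 44.89 mV

45 mV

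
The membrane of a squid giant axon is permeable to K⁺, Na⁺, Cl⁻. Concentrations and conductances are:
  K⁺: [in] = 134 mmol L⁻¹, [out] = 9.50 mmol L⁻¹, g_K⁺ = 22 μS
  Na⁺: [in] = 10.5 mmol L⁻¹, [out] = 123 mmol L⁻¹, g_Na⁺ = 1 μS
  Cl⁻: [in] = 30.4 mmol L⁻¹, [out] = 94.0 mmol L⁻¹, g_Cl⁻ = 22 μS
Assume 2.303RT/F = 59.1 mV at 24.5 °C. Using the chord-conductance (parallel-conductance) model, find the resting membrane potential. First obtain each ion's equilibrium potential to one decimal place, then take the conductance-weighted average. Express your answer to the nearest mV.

E_K⁺ = (59.1/1)·log₁₀(9.50/134) = -67.9 mV
E_Na⁺ = (59.1/1)·log₁₀(123/10.5) = 63.2 mV
E_Cl⁻ = (59.1/-1)·log₁₀(94.0/30.4) = -29.0 mV
Vm = (Σ gᵢEᵢ)/(Σ gᵢ) = (22·-67.9 + 1·63.2 + 22·-29.0) / (22 + 1 + 22)
= -2068.60 / 45 = -45.97 mV

-46 mV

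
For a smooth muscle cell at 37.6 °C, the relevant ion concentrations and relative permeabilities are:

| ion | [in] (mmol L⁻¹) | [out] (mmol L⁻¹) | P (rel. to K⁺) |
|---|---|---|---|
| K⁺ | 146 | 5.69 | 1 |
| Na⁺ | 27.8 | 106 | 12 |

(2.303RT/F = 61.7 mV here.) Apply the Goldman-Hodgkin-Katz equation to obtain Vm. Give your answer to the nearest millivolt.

Vm = 61.7 · log₁₀[(Σ P·[cation]ₒ + Σ P·[anion]ᵢ) / (Σ P·[cation]ᵢ + Σ P·[anion]ₒ)]
Numerator = 1×5.69 + 12×106 = 1278
Denominator = 1×146 + 12×27.8 = 479.6
Vm = 61.7 · log₁₀(2.6641) = 61.7 × (0.4255) = 26.26 mV

26 mV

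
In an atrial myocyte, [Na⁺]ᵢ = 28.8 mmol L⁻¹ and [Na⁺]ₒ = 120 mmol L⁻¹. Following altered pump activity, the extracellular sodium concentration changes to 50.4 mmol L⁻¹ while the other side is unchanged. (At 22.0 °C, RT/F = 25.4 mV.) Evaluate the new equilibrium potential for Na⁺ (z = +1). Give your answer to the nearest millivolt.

After the shift: [Na⁺]_out = 50.4, [Na⁺]_in = 28.8 mmol L⁻¹.
E_new = (25.4/1)·ln(50.4/28.8) = 25.40 · (0.5596) = 14.21 mV

14 mV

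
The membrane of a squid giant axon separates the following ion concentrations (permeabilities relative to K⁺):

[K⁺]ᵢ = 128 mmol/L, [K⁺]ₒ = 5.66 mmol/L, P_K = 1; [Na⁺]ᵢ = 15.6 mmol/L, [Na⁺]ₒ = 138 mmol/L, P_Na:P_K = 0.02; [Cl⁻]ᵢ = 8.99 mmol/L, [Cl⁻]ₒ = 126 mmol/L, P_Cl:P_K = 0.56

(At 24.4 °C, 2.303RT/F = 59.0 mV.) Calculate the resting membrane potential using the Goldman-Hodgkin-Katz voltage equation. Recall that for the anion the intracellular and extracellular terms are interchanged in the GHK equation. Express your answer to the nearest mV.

-69 mV

Vm = 59.0 · log₁₀[(Σ P·[cation]ₒ + Σ P·[anion]ᵢ) / (Σ P·[cation]ᵢ + Σ P·[anion]ₒ)]
Numerator = 1×5.66 + 0.02×138 + 0.56×8.99 = 13.45
Denominator = 1×128 + 0.02×15.6 + 0.56×126 = 198.9
Vm = 59.0 · log₁₀(0.067654) = 59.0 × (-1.1697) = -69.01 mV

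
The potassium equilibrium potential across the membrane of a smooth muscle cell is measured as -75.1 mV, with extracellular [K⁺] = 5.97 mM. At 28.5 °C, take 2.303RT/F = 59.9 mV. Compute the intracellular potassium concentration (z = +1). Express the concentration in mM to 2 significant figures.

Nernst: E = (59.9/1) · log₁₀([out]/[in]), so log₁₀([out]/[in]) = -75.1 × 1 / 59.9 = -1.2538.
[out]/[in] = 10^(-1.2538) = 0.05575.
[in] = 5.97 / 0.05575 = 107.1 mM.

110 mM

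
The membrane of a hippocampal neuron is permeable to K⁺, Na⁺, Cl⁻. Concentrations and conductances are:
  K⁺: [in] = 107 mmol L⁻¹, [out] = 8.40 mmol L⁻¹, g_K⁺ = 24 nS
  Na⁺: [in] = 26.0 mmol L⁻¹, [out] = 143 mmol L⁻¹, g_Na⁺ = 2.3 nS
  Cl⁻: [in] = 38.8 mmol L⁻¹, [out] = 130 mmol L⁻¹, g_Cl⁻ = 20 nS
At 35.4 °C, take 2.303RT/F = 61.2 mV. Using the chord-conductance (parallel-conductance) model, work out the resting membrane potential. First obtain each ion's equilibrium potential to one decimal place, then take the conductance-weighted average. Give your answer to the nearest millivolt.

E_K⁺ = (61.2/1)·log₁₀(8.40/107) = -67.6 mV
E_Na⁺ = (61.2/1)·log₁₀(143/26.0) = 45.3 mV
E_Cl⁻ = (61.2/-1)·log₁₀(130/38.8) = -32.1 mV
Vm = (Σ gᵢEᵢ)/(Σ gᵢ) = (24·-67.6 + 2.3·45.3 + 20·-32.1) / (24 + 2.3 + 20)
= -2160.21 / 46.3 = -46.66 mV

-47 mV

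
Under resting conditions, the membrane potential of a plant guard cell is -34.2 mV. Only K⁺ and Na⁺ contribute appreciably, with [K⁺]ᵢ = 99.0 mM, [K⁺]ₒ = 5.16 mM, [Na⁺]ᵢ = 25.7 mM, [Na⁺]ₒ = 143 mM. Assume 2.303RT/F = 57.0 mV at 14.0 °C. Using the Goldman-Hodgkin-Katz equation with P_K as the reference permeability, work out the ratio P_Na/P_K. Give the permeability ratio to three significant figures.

0.144

Let α = P_Na/P_K. GHK: Vm = 57.0·log₁₀[(Kₒ + α·Naₒ)/(Kᵢ + α·Naᵢ)].
10^(Vm/57.0) = 10^(-34.2/57.0) = 0.25119
So 0.25119·(Kᵢ + α·Naᵢ) = Kₒ + α·Naₒ → α = (0.25119·99.0 − 5.16) / (143.0 − 0.25119·25.7)
α = (24.87 − 5.16) / (143.0 − 6.456) = 19.71/136.5 = 0.1443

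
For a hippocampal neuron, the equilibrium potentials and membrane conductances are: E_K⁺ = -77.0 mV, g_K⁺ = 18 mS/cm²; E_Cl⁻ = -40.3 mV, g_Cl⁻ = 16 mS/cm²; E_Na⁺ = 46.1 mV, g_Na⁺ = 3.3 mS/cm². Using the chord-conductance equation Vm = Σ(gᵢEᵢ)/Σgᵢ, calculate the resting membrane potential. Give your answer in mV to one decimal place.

Σ gᵢEᵢ = 18·(-77.0) + 16·(-40.3) + 3.3·(46.1) = -1878.67
Σ gᵢ = 18 + 16 + 3.3 = 37.3
Vm = -1878.67 / 37.3 = -50.37 mV

-50.4 mV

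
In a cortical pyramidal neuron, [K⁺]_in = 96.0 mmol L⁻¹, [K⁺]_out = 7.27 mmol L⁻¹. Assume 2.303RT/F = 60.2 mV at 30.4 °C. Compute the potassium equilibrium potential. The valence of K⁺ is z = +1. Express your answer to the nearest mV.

E = (60.2/z) · log₁₀([K⁺]_out/[K⁺]_in) with z = +1.
= (60.2/1) · log₁₀(7.27/96.0) = 60.20 · log₁₀(0.07573)
= 60.20 · (-1.1207) = -67.47 mV

-67 mV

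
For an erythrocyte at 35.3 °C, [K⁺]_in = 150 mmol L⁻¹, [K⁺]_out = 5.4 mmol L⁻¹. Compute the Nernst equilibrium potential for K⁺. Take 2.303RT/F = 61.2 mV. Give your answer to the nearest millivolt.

E = (61.2/z) · log₁₀([K⁺]_out/[K⁺]_in) with z = +1.
= (61.2/1) · log₁₀(5.4/150) = 61.20 · log₁₀(0.036)
= 61.20 · (-1.4437) = -88.35 mV

-88 mV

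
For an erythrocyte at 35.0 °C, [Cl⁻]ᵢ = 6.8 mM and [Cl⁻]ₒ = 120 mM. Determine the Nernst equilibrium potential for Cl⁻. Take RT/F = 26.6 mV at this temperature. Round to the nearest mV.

E = (26.6/z) · ln([Cl⁻]_out/[Cl⁻]_in) with z = -1.
For an anion, dividing by z = -1 reverses the sign.
= (26.6/-1) · ln(120/6.8) = -26.60 · ln(17.65)
= -26.60 · (2.8706) = -76.36 mV

-76 mV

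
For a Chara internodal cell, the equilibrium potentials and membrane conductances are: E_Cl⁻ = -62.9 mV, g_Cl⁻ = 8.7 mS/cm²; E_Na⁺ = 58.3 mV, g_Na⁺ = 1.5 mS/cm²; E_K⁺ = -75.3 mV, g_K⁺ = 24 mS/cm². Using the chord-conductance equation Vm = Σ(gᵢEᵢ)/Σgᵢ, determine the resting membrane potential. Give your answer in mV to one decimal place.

-66.3 mV

Σ gᵢEᵢ = 8.7·(-62.9) + 1.5·(58.3) + 24·(-75.3) = -2266.98
Σ gᵢ = 8.7 + 1.5 + 24 = 34.2
Vm = -2266.98 / 34.2 = -66.29 mV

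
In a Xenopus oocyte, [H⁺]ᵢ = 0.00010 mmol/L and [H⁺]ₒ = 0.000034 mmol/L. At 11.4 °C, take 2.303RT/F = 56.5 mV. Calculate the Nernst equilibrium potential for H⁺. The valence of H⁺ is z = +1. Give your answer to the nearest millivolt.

-26 mV

E = (56.5/z) · log₁₀([H⁺]_out/[H⁺]_in) with z = +1.
= (56.5/1) · log₁₀(0.000034/0.00010) = 56.50 · log₁₀(0.34)
= 56.50 · (-0.4685) = -26.47 mV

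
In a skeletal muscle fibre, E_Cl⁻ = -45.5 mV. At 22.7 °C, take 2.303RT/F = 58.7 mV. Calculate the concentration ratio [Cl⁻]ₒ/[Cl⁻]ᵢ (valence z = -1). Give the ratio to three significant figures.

log₁₀([out]/[in]) = E·z/(58.7) = -45.5 × -1 / 58.7 = 0.7751
[out]/[in] = 10^(0.7751) = 5.958

5.96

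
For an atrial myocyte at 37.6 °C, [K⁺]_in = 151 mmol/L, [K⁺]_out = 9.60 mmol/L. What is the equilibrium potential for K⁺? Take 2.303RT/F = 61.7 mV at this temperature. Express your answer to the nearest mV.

E = (61.7/z) · log₁₀([K⁺]_out/[K⁺]_in) with z = +1.
= (61.7/1) · log₁₀(9.60/151) = 61.70 · log₁₀(0.06358)
= 61.70 · (-1.1967) = -73.84 mV

-74 mV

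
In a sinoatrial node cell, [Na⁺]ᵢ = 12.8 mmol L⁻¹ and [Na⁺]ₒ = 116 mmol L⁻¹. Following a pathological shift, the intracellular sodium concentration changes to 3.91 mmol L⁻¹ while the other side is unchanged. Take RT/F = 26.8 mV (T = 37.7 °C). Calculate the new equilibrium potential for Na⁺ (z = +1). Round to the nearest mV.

91 mV

After the shift: [Na⁺]_out = 116, [Na⁺]_in = 3.91 mmol L⁻¹.
E_new = (26.8/1)·ln(116/3.91) = 26.80 · (3.3901) = 90.85 mV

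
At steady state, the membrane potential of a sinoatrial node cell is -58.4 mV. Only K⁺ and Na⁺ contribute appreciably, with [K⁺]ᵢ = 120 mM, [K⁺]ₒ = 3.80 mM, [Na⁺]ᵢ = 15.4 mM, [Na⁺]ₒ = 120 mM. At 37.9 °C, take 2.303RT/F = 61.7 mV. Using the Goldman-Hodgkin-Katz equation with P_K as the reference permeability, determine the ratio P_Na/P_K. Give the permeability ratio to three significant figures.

0.0826

Let α = P_Na/P_K. GHK: Vm = 61.7·log₁₀[(Kₒ + α·Naₒ)/(Kᵢ + α·Naᵢ)].
10^(Vm/61.7) = 10^(-58.4/61.7) = 0.11311
So 0.11311·(Kᵢ + α·Naᵢ) = Kₒ + α·Naₒ → α = (0.11311·120.0 − 3.8) / (120.0 − 0.11311·15.4)
α = (13.57 − 3.8) / (120.0 − 1.742) = 9.773/118.3 = 0.08264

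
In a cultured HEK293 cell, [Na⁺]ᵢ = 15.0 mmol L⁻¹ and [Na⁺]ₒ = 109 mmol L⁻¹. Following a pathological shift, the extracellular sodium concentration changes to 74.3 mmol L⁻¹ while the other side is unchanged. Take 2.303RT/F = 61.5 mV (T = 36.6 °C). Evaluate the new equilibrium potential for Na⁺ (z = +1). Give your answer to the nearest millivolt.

43 mV

After the shift: [Na⁺]_out = 74.3, [Na⁺]_in = 15.0 mmol L⁻¹.
E_new = (61.5/1)·log₁₀(74.3/15.0) = 61.50 · (0.6949) = 42.74 mV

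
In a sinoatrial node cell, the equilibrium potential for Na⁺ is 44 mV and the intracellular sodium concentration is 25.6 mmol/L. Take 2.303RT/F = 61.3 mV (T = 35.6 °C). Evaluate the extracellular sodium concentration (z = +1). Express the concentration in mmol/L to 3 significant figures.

Nernst: E = (61.3/1) · log₁₀([out]/[in]), so log₁₀([out]/[in]) = 44.0 × 1 / 61.3 = 0.7178.
[out]/[in] = 10^(0.7178) = 5.221.
[out] = 5.221 × 25.6 = 133.7 mmol/L.

134 mmol/L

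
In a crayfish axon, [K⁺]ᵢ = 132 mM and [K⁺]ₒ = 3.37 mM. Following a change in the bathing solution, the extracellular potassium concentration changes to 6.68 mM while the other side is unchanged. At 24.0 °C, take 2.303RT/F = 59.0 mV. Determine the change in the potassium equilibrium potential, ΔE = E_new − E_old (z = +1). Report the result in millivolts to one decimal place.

17.5 mV

E_old = (59.0/1)·log₁₀(3.37/132) = -93.98 mV
E_new = (59.0/1)·log₁₀(6.68/132) = -76.45 mV
ΔE = -76.45 − (-93.98) = 17.53 mV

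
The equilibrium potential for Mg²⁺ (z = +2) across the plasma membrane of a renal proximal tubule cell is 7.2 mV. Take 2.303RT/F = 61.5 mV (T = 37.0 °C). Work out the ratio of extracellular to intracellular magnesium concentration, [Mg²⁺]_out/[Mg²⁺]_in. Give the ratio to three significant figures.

log₁₀([out]/[in]) = E·z/(61.5) = 7.2 × 2 / 61.5 = 0.2341
[out]/[in] = 10^(0.2341) = 1.715

1.71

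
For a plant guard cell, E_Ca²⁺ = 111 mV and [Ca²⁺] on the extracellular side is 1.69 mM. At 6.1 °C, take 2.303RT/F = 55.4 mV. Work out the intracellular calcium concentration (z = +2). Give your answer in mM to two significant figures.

0.00017 mM

Nernst: E = (55.4/2) · log₁₀([out]/[in]), so log₁₀([out]/[in]) = 111.0 × 2 / 55.4 = 4.0072.
[out]/[in] = 10^(4.0072) = 1.017e+04.
[in] = 1.69 / 1.017e+04 = 0.0001662 mM.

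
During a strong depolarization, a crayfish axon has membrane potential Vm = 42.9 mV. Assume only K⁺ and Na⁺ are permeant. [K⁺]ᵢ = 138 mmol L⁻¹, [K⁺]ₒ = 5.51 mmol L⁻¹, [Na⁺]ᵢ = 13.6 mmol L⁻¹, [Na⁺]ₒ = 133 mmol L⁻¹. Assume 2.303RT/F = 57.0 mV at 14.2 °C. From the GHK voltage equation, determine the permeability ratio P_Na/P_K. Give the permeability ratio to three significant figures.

13.8

Let α = P_Na/P_K. GHK: Vm = 57.0·log₁₀[(Kₒ + α·Naₒ)/(Kᵢ + α·Naᵢ)].
10^(Vm/57.0) = 10^(42.9/57.0) = 5.6576
So 5.6576·(Kᵢ + α·Naᵢ) = Kₒ + α·Naₒ → α = (5.6576·138.0 − 5.51) / (133.0 − 5.6576·13.6)
α = (780.7 − 5.51) / (133.0 − 76.94) = 775.2/56.06 = 13.83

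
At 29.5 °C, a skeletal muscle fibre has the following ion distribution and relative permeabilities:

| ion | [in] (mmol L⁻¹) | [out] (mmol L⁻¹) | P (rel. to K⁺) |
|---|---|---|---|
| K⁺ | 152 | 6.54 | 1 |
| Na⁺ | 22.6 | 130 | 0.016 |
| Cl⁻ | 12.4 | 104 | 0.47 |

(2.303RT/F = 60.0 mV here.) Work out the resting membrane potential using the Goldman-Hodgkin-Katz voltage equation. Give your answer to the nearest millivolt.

-69 mV

Vm = 60.0 · log₁₀[(Σ P·[cation]ₒ + Σ P·[anion]ᵢ) / (Σ P·[cation]ᵢ + Σ P·[anion]ₒ)]
Numerator = 1×6.54 + 0.016×130 + 0.47×12.4 = 14.45
Denominator = 1×152 + 0.016×22.6 + 0.47×104 = 201.2
Vm = 60.0 · log₁₀(0.071794) = 60.0 × (-1.1439) = -68.63 mV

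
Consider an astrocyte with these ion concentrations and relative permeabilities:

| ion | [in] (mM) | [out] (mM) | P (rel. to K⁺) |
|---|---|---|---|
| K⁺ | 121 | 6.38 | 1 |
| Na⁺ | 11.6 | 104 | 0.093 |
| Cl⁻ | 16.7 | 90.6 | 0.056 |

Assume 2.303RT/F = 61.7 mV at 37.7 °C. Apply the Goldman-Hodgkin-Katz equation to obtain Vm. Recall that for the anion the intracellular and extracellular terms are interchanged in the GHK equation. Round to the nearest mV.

-54 mV

Vm = 61.7 · log₁₀[(Σ P·[cation]ₒ + Σ P·[anion]ᵢ) / (Σ P·[cation]ᵢ + Σ P·[anion]ₒ)]
Numerator = 1×6.38 + 0.093×104 + 0.056×16.7 = 16.99
Denominator = 1×121 + 0.093×11.6 + 0.056×90.6 = 127.2
Vm = 61.7 · log₁₀(0.1336) = 61.7 × (-0.8742) = -53.94 mV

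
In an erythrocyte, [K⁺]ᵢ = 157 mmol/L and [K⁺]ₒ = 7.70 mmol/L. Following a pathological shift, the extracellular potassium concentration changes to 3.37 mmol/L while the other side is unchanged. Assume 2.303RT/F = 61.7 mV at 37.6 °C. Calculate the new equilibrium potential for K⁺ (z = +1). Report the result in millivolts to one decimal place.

After the shift: [K⁺]_out = 3.37, [K⁺]_in = 157 mmol/L.
E_new = (61.7/1)·log₁₀(3.37/157) = 61.70 · (-1.6683) = -102.93 mV

-102.9 mV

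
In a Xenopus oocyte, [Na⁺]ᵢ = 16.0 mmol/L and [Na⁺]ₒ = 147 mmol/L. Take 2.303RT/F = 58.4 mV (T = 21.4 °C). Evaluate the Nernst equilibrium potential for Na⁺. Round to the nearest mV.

56 mV

E = (58.4/z) · log₁₀([Na⁺]_out/[Na⁺]_in) with z = +1.
= (58.4/1) · log₁₀(147/16.0) = 58.40 · log₁₀(9.188)
= 58.40 · (0.9632) = 56.25 mV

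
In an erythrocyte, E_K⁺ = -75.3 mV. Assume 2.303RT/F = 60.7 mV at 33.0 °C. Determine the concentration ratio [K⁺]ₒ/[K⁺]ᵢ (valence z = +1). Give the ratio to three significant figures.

0.0575

log₁₀([out]/[in]) = E·z/(60.7) = -75.3 × 1 / 60.7 = -1.2405
[out]/[in] = 10^(-1.2405) = 0.05747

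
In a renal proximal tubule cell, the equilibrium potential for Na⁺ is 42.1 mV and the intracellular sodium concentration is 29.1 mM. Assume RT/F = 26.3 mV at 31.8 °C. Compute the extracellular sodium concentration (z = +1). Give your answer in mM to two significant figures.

140 mM

Nernst: E = (26.3/1) · ln([out]/[in]), so ln([out]/[in]) = 42.1 × 1 / 26.3 = 1.6008.
[out]/[in] = e^(1.6008) = 4.957.
[out] = 4.957 × 29.1 = 144.2 mM.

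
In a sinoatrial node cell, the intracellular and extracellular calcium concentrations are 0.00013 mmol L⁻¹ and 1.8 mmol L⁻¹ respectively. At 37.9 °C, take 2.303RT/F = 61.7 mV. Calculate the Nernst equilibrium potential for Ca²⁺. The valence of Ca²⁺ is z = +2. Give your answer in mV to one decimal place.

E = (61.7/z) · log₁₀([Ca²⁺]_out/[Ca²⁺]_in) with z = +2.
= (61.7/2) · log₁₀(1.8/0.00013) = 30.85 · log₁₀(1.385e+04)
= 30.85 · (4.1413) = 127.76 mV

127.8 mV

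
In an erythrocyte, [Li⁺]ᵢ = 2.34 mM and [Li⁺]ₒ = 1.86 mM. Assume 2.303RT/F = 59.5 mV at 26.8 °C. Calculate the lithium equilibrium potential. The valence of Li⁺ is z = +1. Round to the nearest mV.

E = (59.5/z) · log₁₀([Li⁺]_out/[Li⁺]_in) with z = +1.
= (59.5/1) · log₁₀(1.86/2.34) = 59.50 · log₁₀(0.7949)
= 59.50 · (-0.0997) = -5.93 mV

-6 mV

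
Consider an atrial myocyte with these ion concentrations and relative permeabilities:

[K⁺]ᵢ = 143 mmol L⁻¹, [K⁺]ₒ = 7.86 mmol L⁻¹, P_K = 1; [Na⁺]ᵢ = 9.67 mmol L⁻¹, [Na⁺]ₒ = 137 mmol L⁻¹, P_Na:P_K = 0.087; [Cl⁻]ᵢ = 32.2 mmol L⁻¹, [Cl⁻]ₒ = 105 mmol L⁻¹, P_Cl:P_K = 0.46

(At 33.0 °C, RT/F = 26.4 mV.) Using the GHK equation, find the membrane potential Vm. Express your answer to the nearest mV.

-45 mV

Vm = 26.4 · ln[(Σ P·[cation]ₒ + Σ P·[anion]ᵢ) / (Σ P·[cation]ᵢ + Σ P·[anion]ₒ)]
Numerator = 1×7.86 + 0.087×137 + 0.46×32.2 = 34.59
Denominator = 1×143 + 0.087×9.67 + 0.46×105 = 192.1
Vm = 26.4 · ln(0.18003) = 26.4 × (-1.7146) = -45.27 mV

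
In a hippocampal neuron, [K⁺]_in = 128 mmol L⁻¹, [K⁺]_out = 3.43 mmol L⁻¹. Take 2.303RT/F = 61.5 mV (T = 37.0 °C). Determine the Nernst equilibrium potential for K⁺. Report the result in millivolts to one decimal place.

E = (61.5/z) · log₁₀([K⁺]_out/[K⁺]_in) with z = +1.
= (61.5/1) · log₁₀(3.43/128) = 61.50 · log₁₀(0.0268)
= 61.50 · (-1.5719) = -96.67 mV

-96.7 mV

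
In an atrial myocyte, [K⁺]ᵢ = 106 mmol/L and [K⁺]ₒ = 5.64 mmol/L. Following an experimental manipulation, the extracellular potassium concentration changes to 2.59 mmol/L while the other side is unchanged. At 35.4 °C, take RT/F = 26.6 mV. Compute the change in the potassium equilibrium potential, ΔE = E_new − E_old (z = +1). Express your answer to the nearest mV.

E_old = (26.6/1)·ln(5.64/106) = -78.03 mV
E_new = (26.6/1)·ln(2.59/106) = -98.73 mV
ΔE = -98.73 − (-78.03) = -20.70 mV

-21 mV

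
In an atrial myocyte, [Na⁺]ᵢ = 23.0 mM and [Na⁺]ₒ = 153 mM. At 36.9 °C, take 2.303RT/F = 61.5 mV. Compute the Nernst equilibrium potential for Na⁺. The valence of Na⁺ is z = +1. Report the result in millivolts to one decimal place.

50.6 mV

E = (61.5/z) · log₁₀([Na⁺]_out/[Na⁺]_in) with z = +1.
= (61.5/1) · log₁₀(153/23.0) = 61.50 · log₁₀(6.652)
= 61.50 · (0.8230) = 50.61 mV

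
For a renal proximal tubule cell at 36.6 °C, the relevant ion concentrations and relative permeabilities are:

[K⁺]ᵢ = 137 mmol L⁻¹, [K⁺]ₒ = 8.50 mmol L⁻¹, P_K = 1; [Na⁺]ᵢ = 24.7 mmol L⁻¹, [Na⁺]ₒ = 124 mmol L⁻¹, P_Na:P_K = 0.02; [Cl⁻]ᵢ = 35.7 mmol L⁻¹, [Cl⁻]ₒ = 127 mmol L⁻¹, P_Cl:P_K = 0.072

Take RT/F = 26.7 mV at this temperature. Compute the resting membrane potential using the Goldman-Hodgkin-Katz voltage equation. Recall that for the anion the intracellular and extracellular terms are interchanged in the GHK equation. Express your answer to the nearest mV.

-64 mV

Vm = 26.7 · ln[(Σ P·[cation]ₒ + Σ P·[anion]ᵢ) / (Σ P·[cation]ᵢ + Σ P·[anion]ₒ)]
Numerator = 1×8.50 + 0.02×124 + 0.072×35.7 = 13.55
Denominator = 1×137 + 0.02×24.7 + 0.072×127 = 146.6
Vm = 26.7 · ln(0.092407) = 26.7 × (-2.3816) = -63.59 mV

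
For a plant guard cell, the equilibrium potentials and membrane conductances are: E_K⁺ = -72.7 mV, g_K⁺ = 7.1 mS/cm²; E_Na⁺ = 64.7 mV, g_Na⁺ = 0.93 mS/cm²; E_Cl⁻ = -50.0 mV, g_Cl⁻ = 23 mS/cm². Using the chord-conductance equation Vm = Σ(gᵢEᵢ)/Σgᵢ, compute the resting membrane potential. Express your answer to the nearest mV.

-52 mV

Σ gᵢEᵢ = 7.1·(-72.7) + 0.93·(64.7) + 23·(-50.0) = -1606.00
Σ gᵢ = 7.1 + 0.93 + 23 = 31.03
Vm = -1606.00 / 31.03 = -51.76 mV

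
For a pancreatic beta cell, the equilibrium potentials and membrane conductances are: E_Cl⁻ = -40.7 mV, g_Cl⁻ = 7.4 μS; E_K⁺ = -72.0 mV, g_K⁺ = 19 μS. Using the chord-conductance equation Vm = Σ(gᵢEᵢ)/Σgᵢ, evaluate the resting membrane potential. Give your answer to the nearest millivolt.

Σ gᵢEᵢ = 7.4·(-40.7) + 19·(-72.0) = -1669.18
Σ gᵢ = 7.4 + 19 = 26.4
Vm = -1669.18 / 26.4 = -63.23 mV

-63 mV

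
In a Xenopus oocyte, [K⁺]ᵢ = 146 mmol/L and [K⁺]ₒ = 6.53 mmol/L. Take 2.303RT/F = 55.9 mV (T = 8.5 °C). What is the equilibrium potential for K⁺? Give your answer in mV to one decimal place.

-75.4 mV

E = (55.9/z) · log₁₀([K⁺]_out/[K⁺]_in) with z = +1.
= (55.9/1) · log₁₀(6.53/146) = 55.90 · log₁₀(0.04473)
= 55.90 · (-1.3494) = -75.43 mV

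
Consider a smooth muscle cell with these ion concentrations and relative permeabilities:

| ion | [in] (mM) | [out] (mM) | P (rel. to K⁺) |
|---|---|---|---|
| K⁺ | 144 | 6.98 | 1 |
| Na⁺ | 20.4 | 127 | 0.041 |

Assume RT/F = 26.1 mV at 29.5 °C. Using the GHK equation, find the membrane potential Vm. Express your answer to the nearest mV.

-65 mV

Vm = 26.1 · ln[(Σ P·[cation]ₒ + Σ P·[anion]ᵢ) / (Σ P·[cation]ᵢ + Σ P·[anion]ₒ)]
Numerator = 1×6.98 + 0.041×127 = 12.19
Denominator = 1×144 + 0.041×20.4 = 144.8
Vm = 26.1 · ln(0.084143) = 26.1 × (-2.4752) = -64.60 mV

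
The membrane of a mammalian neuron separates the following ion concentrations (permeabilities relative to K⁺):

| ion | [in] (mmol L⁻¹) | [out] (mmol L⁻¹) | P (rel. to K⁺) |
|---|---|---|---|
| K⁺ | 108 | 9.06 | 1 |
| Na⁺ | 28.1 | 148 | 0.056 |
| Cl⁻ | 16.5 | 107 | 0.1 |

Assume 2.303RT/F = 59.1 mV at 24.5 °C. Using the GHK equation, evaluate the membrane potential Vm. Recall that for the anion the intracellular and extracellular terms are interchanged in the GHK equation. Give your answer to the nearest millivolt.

-47 mV

Vm = 59.1 · log₁₀[(Σ P·[cation]ₒ + Σ P·[anion]ᵢ) / (Σ P·[cation]ᵢ + Σ P·[anion]ₒ)]
Numerator = 1×9.06 + 0.056×148 + 0.1×16.5 = 19
Denominator = 1×108 + 0.056×28.1 + 0.1×107 = 120.3
Vm = 59.1 · log₁₀(0.15796) = 59.1 × (-0.8015) = -47.37 mV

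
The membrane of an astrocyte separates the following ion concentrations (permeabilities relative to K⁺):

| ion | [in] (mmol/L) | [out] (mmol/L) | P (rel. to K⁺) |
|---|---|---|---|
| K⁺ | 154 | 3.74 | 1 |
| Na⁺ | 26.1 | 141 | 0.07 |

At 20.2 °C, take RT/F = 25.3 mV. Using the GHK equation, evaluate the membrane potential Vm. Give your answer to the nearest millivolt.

-62 mV

Vm = 25.3 · ln[(Σ P·[cation]ₒ + Σ P·[anion]ᵢ) / (Σ P·[cation]ᵢ + Σ P·[anion]ₒ)]
Numerator = 1×3.74 + 0.07×141 = 13.61
Denominator = 1×154 + 0.07×26.1 = 155.8
Vm = 25.3 · ln(0.08734) = 25.3 × (-2.4379) = -61.68 mV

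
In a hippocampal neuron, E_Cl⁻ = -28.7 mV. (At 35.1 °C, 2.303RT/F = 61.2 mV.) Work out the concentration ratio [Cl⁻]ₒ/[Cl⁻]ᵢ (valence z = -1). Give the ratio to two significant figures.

2.9

log₁₀([out]/[in]) = E·z/(61.2) = -28.7 × -1 / 61.2 = 0.4690
[out]/[in] = 10^(0.4690) = 2.944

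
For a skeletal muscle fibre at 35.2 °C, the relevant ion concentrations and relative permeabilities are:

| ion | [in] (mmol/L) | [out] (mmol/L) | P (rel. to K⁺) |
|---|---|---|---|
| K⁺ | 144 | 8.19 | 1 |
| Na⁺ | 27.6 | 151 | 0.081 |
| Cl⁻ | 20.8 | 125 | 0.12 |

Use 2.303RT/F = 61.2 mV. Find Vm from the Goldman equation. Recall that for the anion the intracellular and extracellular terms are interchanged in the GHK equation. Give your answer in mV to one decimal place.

-51.9 mV

Vm = 61.2 · log₁₀[(Σ P·[cation]ₒ + Σ P·[anion]ᵢ) / (Σ P·[cation]ᵢ + Σ P·[anion]ₒ)]
Numerator = 1×8.19 + 0.081×151 + 0.12×20.8 = 22.92
Denominator = 1×144 + 0.081×27.6 + 0.12×125 = 161.2
Vm = 61.2 · log₁₀(0.14213) = 61.2 × (-0.8473) = -51.85 mV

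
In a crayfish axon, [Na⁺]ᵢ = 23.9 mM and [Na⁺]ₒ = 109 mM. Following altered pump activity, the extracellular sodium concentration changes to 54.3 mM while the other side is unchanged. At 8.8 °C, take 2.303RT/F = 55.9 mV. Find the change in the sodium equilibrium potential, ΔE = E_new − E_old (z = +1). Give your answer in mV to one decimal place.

E_old = (55.9/1)·log₁₀(109/23.9) = 36.84 mV
E_new = (55.9/1)·log₁₀(54.3/23.9) = 19.92 mV
ΔE = 19.92 − (36.84) = -16.92 mV

-16.9 mV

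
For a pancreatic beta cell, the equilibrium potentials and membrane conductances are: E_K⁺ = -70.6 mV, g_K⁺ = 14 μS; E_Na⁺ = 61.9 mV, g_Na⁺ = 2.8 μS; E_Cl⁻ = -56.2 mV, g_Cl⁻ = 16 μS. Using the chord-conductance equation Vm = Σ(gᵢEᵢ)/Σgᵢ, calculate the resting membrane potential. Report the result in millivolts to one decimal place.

Σ gᵢEᵢ = 14·(-70.6) + 2.8·(61.9) + 16·(-56.2) = -1714.28
Σ gᵢ = 14 + 2.8 + 16 = 32.8
Vm = -1714.28 / 32.8 = -52.26 mV

-52.3 mV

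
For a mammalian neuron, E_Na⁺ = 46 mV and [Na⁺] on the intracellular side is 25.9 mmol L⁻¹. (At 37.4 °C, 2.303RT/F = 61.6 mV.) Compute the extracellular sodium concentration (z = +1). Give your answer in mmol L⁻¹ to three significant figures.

145 mmol L⁻¹

Nernst: E = (61.6/1) · log₁₀([out]/[in]), so log₁₀([out]/[in]) = 46.0 × 1 / 61.6 = 0.7468.
[out]/[in] = 10^(0.7468) = 5.582.
[out] = 5.582 × 25.9 = 144.6 mmol L⁻¹.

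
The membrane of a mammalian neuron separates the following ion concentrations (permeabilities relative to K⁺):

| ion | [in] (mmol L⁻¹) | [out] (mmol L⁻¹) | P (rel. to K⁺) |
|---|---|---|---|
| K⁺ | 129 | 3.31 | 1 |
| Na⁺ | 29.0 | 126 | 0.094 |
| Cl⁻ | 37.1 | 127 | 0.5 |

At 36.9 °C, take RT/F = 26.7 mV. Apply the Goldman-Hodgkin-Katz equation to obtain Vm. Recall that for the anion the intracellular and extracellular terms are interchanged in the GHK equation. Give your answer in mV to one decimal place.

-46.9 mV

Vm = 26.7 · ln[(Σ P·[cation]ₒ + Σ P·[anion]ᵢ) / (Σ P·[cation]ᵢ + Σ P·[anion]ₒ)]
Numerator = 1×3.31 + 0.094×126 + 0.5×37.1 = 33.7
Denominator = 1×129 + 0.094×29.0 + 0.5×127 = 195.2
Vm = 26.7 · ln(0.17264) = 26.7 × (-1.7565) = -46.90 mV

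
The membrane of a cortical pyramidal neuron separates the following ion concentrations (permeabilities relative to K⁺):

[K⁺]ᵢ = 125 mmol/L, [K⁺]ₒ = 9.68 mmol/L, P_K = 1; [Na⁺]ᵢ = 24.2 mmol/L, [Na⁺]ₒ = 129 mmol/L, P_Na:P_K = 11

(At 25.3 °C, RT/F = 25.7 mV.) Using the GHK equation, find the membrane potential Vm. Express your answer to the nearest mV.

Vm = 25.7 · ln[(Σ P·[cation]ₒ + Σ P·[anion]ᵢ) / (Σ P·[cation]ᵢ + Σ P·[anion]ₒ)]
Numerator = 1×9.68 + 11×129 = 1429
Denominator = 1×125 + 11×24.2 = 391.2
Vm = 25.7 · ln(3.652) = 25.7 × (1.2953) = 33.29 mV

33 mV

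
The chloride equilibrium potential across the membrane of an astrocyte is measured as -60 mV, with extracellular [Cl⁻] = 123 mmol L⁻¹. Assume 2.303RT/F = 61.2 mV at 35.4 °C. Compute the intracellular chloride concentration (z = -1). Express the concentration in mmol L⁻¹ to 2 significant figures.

Nernst: E = (61.2/-1) · log₁₀([out]/[in]), so log₁₀([out]/[in]) = -60.0 × -1 / 61.2 = 0.9804.
[out]/[in] = 10^(0.9804) = 9.559.
[in] = 123 / 9.559 = 12.87 mmol L⁻¹.

13 mmol L⁻¹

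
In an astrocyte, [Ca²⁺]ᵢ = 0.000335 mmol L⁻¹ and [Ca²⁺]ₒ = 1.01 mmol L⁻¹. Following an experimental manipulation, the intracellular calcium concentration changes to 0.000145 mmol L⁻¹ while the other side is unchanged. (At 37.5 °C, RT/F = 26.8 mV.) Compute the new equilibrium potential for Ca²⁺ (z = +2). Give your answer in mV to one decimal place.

After the shift: [Ca²⁺]_out = 1.01, [Ca²⁺]_in = 0.000145 mmol L⁻¹.
E_new = (26.8/2)·ln(1.01/0.000145) = 13.40 · (8.8487) = 118.57 mV

118.6 mV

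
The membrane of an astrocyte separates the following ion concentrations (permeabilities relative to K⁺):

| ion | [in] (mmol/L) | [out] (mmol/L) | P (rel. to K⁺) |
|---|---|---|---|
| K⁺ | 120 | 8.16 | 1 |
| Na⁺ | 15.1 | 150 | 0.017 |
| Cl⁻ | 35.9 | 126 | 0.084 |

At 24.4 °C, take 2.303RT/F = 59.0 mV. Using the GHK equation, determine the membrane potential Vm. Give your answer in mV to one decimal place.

-57.8 mV

Vm = 59.0 · log₁₀[(Σ P·[cation]ₒ + Σ P·[anion]ᵢ) / (Σ P·[cation]ᵢ + Σ P·[anion]ₒ)]
Numerator = 1×8.16 + 0.017×150 + 0.084×35.9 = 13.73
Denominator = 1×120 + 0.017×15.1 + 0.084×126 = 130.8
Vm = 59.0 · log₁₀(0.1049) = 59.0 × (-0.9792) = -57.77 mV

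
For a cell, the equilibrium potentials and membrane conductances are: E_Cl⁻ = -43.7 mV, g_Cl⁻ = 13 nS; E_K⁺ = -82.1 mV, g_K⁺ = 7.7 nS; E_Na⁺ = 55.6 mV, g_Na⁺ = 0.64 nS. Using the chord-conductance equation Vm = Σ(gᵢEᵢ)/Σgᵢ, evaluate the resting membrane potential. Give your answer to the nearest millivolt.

Σ gᵢEᵢ = 13·(-43.7) + 7.7·(-82.1) + 0.64·(55.6) = -1164.69
Σ gᵢ = 13 + 7.7 + 0.64 = 21.34
Vm = -1164.69 / 21.34 = -54.58 mV

-55 mV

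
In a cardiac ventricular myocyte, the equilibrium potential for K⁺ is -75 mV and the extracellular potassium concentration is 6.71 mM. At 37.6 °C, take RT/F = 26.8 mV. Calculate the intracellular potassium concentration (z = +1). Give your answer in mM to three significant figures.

Nernst: E = (26.8/1) · ln([out]/[in]), so ln([out]/[in]) = -75.0 × 1 / 26.8 = -2.7985.
[out]/[in] = e^(-2.7985) = 0.0609.
[in] = 6.71 / 0.0609 = 110.2 mM.

110 mM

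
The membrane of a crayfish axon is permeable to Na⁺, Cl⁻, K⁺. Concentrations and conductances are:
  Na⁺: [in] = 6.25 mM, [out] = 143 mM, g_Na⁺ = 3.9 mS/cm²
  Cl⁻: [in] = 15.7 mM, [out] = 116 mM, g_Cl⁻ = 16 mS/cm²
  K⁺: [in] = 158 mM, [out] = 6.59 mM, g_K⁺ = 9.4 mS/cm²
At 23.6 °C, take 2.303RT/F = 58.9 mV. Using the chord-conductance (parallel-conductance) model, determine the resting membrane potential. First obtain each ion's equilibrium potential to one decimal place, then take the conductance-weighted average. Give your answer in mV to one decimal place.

E_Na⁺ = (58.9/1)·log₁₀(143/6.25) = 80.1 mV
E_Cl⁻ = (58.9/-1)·log₁₀(116/15.7) = -51.2 mV
E_K⁺ = (58.9/1)·log₁₀(6.59/158) = -81.3 mV
Vm = (Σ gᵢEᵢ)/(Σ gᵢ) = (3.9·80.1 + 16·-51.2 + 9.4·-81.3) / (3.9 + 16 + 9.4)
= -1271.03 / 29.3 = -43.38 mV

-43.4 mV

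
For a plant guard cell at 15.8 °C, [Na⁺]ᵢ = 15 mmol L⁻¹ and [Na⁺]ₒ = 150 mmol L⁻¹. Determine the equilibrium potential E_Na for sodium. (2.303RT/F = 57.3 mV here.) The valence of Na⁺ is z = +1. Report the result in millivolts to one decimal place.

57.3 mV

E = (57.3/z) · log₁₀([Na⁺]_out/[Na⁺]_in) with z = +1.
= (57.3/1) · log₁₀(150/15) = 57.30 · log₁₀(10)
= 57.30 · (1.0000) = 57.30 mV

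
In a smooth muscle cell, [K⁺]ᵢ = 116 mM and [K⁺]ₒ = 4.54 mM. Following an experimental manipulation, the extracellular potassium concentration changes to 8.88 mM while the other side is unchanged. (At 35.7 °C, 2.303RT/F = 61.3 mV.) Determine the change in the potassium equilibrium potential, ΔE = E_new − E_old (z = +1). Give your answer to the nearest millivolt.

18 mV

E_old = (61.3/1)·log₁₀(4.54/116) = -86.27 mV
E_new = (61.3/1)·log₁₀(8.88/116) = -68.41 mV
ΔE = -68.41 − (-86.27) = 17.86 mV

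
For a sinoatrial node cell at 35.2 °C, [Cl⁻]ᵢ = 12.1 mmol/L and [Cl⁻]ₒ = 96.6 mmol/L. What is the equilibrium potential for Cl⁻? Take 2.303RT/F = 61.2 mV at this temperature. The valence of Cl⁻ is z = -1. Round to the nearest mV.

E = (61.2/z) · log₁₀([Cl⁻]_out/[Cl⁻]_in) with z = -1.
For an anion, dividing by z = -1 reverses the sign.
= (61.2/-1) · log₁₀(96.6/12.1) = -61.20 · log₁₀(7.983)
= -61.20 · (0.9022) = -55.21 mV

-55 mV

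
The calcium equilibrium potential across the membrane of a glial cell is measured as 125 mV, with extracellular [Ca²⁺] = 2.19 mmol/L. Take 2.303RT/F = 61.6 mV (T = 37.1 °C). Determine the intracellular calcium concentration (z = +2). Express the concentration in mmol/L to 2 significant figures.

Nernst: E = (61.6/2) · log₁₀([out]/[in]), so log₁₀([out]/[in]) = 125.0 × 2 / 61.6 = 4.0584.
[out]/[in] = 10^(4.0584) = 1.144e+04.
[in] = 2.19 / 1.144e+04 = 0.0001914 mmol/L.

0.00019 mmol/L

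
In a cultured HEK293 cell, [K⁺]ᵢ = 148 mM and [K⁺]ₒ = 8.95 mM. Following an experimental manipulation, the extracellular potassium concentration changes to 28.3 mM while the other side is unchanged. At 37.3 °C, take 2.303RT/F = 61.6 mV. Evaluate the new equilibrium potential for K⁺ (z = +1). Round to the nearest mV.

After the shift: [K⁺]_out = 28.3, [K⁺]_in = 148 mM.
E_new = (61.6/1)·log₁₀(28.3/148) = 61.60 · (-0.7185) = -44.26 mV

-44 mV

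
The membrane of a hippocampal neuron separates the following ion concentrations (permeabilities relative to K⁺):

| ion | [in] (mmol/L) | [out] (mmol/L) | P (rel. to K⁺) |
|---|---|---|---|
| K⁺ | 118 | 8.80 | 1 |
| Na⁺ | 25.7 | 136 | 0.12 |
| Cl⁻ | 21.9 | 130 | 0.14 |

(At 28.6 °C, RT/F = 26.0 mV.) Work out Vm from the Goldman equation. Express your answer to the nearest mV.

-42 mV

Vm = 26.0 · ln[(Σ P·[cation]ₒ + Σ P·[anion]ᵢ) / (Σ P·[cation]ᵢ + Σ P·[anion]ₒ)]
Numerator = 1×8.80 + 0.12×136 + 0.14×21.9 = 28.19
Denominator = 1×118 + 0.12×25.7 + 0.14×130 = 139.3
Vm = 26.0 · ln(0.20236) = 26.0 × (-1.5977) = -41.54 mV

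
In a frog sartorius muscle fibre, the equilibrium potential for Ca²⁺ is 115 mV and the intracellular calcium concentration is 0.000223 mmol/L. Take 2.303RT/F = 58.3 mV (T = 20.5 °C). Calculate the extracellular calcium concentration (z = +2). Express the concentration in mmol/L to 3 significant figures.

1.97 mmol/L

Nernst: E = (58.3/2) · log₁₀([out]/[in]), so log₁₀([out]/[in]) = 115.0 × 2 / 58.3 = 3.9451.
[out]/[in] = 10^(3.9451) = 8813.
[out] = 8813 × 0.000223 = 1.965 mmol/L.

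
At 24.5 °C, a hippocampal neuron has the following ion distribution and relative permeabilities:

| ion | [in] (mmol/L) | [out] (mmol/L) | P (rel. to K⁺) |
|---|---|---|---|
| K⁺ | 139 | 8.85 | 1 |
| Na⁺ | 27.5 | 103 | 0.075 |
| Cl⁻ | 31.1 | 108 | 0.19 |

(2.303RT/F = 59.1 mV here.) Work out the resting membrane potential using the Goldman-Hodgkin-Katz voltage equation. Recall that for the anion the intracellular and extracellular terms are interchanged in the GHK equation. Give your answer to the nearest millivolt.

-51 mV

Vm = 59.1 · log₁₀[(Σ P·[cation]ₒ + Σ P·[anion]ᵢ) / (Σ P·[cation]ᵢ + Σ P·[anion]ₒ)]
Numerator = 1×8.85 + 0.075×103 + 0.19×31.1 = 22.48
Denominator = 1×139 + 0.075×27.5 + 0.19×108 = 161.6
Vm = 59.1 · log₁₀(0.13915) = 59.1 × (-0.8565) = -50.62 mV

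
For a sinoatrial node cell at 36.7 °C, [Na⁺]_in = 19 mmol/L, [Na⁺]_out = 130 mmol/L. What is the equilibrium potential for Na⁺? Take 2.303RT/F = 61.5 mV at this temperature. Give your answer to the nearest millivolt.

51 mV

E = (61.5/z) · log₁₀([Na⁺]_out/[Na⁺]_in) with z = +1.
= (61.5/1) · log₁₀(130/19) = 61.50 · log₁₀(6.842)
= 61.50 · (0.8352) = 51.36 mV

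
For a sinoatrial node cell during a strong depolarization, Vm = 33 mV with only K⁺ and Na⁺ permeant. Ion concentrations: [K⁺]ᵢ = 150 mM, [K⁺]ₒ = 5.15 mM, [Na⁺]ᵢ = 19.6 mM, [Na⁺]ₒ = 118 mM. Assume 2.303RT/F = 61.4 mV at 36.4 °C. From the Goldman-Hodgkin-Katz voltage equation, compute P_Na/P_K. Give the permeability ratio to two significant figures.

10

Let α = P_Na/P_K. GHK: Vm = 61.4·log₁₀[(Kₒ + α·Naₒ)/(Kᵢ + α·Naᵢ)].
10^(Vm/61.4) = 10^(33.0/61.4) = 3.4471
So 3.4471·(Kᵢ + α·Naᵢ) = Kₒ + α·Naₒ → α = (3.4471·150.0 − 5.15) / (118.0 − 3.4471·19.6)
α = (517.1 − 5.15) / (118.0 − 67.56) = 511.9/50.44 = 10.15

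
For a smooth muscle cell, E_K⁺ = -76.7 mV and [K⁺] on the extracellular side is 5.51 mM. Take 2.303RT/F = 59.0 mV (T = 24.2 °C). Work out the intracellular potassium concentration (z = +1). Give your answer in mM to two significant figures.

Nernst: E = (59.0/1) · log₁₀([out]/[in]), so log₁₀([out]/[in]) = -76.7 × 1 / 59.0 = -1.3000.
[out]/[in] = 10^(-1.3000) = 0.05012.
[in] = 5.51 / 0.05012 = 109.9 mM.

110 mM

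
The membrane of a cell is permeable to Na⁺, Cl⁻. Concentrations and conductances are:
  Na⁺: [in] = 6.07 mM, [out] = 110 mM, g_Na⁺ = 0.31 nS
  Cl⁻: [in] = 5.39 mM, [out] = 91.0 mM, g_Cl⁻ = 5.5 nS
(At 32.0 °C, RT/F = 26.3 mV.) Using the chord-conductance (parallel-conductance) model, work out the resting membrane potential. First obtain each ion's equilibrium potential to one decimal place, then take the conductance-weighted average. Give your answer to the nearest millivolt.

-66 mV

E_Na⁺ = (26.3/1)·ln(110/6.07) = 76.2 mV
E_Cl⁻ = (26.3/-1)·ln(91.0/5.39) = -74.3 mV
Vm = (Σ gᵢEᵢ)/(Σ gᵢ) = (0.31·76.2 + 5.5·-74.3) / (0.31 + 5.5)
= -385.03 / 5.81 = -66.27 mV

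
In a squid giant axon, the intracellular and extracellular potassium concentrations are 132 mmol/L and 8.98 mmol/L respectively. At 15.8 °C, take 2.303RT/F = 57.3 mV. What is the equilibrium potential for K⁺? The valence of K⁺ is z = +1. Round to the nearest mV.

-67 mV

E = (57.3/z) · log₁₀([K⁺]_out/[K⁺]_in) with z = +1.
= (57.3/1) · log₁₀(8.98/132) = 57.30 · log₁₀(0.06803)
= 57.30 · (-1.1673) = -66.89 mV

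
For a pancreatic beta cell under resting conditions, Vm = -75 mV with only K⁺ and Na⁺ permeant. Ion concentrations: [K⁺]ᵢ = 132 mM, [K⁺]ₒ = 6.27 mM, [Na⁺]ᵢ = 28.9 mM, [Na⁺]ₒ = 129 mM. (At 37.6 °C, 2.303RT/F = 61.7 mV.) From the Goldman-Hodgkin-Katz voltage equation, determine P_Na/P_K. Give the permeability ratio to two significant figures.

Let α = P_Na/P_K. GHK: Vm = 61.7·log₁₀[(Kₒ + α·Naₒ)/(Kᵢ + α·Naᵢ)].
10^(Vm/61.7) = 10^(-75.0/61.7) = 0.060875
So 0.060875·(Kᵢ + α·Naᵢ) = Kₒ + α·Naₒ → α = (0.060875·132.0 − 6.27) / (129.0 − 0.060875·28.9)
α = (8.036 − 6.27) / (129.0 − 1.759) = 1.766/127.2 = 0.01388

0.014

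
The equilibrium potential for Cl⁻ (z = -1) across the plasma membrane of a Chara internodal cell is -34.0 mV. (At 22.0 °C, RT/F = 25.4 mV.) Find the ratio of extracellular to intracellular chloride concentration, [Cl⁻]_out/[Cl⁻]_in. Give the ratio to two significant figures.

3.8

ln([out]/[in]) = E·z/(25.4) = -34.0 × -1 / 25.4 = 1.3386
[out]/[in] = e^(1.3386) = 3.814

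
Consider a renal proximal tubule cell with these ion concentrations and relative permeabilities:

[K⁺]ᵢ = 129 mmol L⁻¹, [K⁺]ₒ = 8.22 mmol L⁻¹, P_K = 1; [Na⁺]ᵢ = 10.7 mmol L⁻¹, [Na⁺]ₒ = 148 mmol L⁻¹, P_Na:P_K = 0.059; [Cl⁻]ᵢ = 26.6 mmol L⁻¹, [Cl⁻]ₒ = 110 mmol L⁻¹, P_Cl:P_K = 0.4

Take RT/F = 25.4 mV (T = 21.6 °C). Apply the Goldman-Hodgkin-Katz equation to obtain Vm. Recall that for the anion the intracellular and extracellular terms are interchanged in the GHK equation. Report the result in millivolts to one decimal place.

Vm = 25.4 · ln[(Σ P·[cation]ₒ + Σ P·[anion]ᵢ) / (Σ P·[cation]ᵢ + Σ P·[anion]ₒ)]
Numerator = 1×8.22 + 0.059×148 + 0.4×26.6 = 27.59
Denominator = 1×129 + 0.059×10.7 + 0.4×110 = 173.6
Vm = 25.4 · ln(0.15891) = 25.4 × (-1.8394) = -46.72 mV

-46.7 mV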